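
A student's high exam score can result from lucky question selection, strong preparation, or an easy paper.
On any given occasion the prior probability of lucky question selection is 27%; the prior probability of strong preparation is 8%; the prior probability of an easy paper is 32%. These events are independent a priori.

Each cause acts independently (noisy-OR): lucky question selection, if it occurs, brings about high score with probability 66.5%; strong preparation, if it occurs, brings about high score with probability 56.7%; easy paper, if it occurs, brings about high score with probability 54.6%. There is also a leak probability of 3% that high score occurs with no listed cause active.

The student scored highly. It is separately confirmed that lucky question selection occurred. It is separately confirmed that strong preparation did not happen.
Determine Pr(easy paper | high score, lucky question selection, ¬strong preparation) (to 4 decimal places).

Pr(easy paper | high score, lucky question selection, ¬strong preparation) ≈ 0.3728

Under noisy-OR, P(high score | causes) = 1 − (1−0.03)·∏(1−qᵢ) over the active causes.
For the numerator, keep only easy paper=true terms: 0.852473·0.32 = 0.272791
Denominator P(high score | lucky question selection, ¬strong preparation): 0.67505·0.68 + 0.852473·0.32 = 0.731825
Posterior = 0.272791 / 0.731825 ≈ 0.3728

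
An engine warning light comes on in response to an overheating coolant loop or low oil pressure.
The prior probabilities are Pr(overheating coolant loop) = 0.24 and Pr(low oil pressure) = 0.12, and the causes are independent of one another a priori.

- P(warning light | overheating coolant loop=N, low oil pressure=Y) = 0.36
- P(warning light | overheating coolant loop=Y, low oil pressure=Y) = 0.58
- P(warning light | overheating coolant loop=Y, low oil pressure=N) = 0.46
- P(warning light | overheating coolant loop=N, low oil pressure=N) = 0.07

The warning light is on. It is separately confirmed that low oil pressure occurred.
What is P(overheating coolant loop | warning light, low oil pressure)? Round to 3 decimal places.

P(overheating coolant loop | warning light, low oil pressure) ≈ 0.337

Numerator (weight on configurations with overheating coolant loop): 0.58*0.24 = 0.139200
Denominator P(warning light | low oil pressure): 0.36*0.76 + 0.58*0.24 = 0.412800
P(overheating coolant loop | warning light, low oil pressure) = 0.139200/0.412800 ≈ 0.337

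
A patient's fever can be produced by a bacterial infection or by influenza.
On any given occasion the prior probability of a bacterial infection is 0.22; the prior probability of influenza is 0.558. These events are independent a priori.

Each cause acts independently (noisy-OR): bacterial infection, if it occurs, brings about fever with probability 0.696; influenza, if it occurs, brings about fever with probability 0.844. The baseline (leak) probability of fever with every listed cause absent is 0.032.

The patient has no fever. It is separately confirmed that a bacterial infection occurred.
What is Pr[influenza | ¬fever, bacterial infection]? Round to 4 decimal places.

Pr[influenza | ¬fever, bacterial infection] ≈ 0.1645

Under noisy-OR, P(fever | causes) = 1 − (1−0.032)·∏(1−qᵢ) over the active causes.
Sum P(¬fever|·) weighted by the priors over both values of influenza:
  P(¬fever | bacterial infection) = 0.294272·0.442 + 0.045906·0.558
        = 0.130068 + 0.025616 = 0.155684
Keeping only the influenza-present terms gives 0.025616, so
  P(influenza | ¬fever, bacterial infection) = 0.025616 / 0.155684 ≈ 0.1645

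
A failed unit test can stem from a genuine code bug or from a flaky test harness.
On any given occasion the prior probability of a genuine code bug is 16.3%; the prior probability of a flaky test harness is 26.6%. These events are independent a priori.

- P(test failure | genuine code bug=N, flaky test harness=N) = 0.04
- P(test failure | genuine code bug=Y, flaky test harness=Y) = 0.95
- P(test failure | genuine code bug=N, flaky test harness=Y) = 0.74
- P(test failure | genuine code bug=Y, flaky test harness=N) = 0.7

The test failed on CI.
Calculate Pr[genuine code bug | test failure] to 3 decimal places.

Pr[genuine code bug | test failure] ≈ 0.398

For the numerator, keep only genuine code bug=true terms: 0.083749 + 0.041190 = 0.124939
Normalizer over all consistent configurations: 0.04·0.837·0.734 + 0.74·0.837·0.266 + 0.7·0.163·0.734 + 0.95·0.163·0.266 = 0.314268
P(genuine code bug | test failure) = 0.124939/0.314268 ≈ 0.398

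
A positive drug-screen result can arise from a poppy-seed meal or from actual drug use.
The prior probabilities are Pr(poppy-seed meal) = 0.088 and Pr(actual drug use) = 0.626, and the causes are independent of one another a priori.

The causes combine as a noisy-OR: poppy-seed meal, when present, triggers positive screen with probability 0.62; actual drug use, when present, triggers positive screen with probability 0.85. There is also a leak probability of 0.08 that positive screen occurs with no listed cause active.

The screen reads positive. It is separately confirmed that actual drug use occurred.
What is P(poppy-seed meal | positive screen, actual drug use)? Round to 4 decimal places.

P(poppy-seed meal | positive screen, actual drug use) ≈ 0.0959

Under noisy-OR, P(positive screen | causes) = 1 − (1−0.08)·∏(1−qᵢ) over the active causes.
For the numerator, keep only poppy-seed meal=true terms: 0.94756·0.088 = 0.083385
Denominator P(positive screen | actual drug use): 0.862·0.912 + 0.94756·0.088 = 0.869529
Posterior = 0.083385 / 0.869529 ≈ 0.0959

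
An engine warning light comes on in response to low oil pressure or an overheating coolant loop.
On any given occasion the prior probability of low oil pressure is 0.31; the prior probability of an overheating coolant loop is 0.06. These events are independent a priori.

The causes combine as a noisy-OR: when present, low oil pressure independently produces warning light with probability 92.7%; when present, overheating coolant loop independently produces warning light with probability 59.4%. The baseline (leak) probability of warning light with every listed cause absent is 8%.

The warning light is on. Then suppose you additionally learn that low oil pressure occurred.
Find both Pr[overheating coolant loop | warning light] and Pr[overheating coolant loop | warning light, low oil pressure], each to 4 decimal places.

Under noisy-OR, P(warning light | causes) = 1 − (1−0.08)·∏(1−qᵢ) over the active causes.
Sum P(warning light|·) weighted by the priors over the 4 (low oil pressure, overheating coolant loop) configurations:
  P(warning light) = 0.08×0.69×0.94 + 0.62648×0.69×0.06 + 0.93284×0.31×0.94 + 0.972733×0.31×0.06
        = 0.051888 + 0.025936 + 0.271830 + 0.018093 = 0.367747
Keeping only the overheating coolant loop-present terms gives 0.044029, so
  P(overheating coolant loop | warning light) = 0.044029 / 0.367747 ≈ 0.1197

Now condition on the additional information:
P(warning light | low oil pressure) = 0.93284*0.94 + 0.972733*0.06 = 0.876870 + 0.058364 = 0.935234
Of this, 0.058364 comes from 0.972733*0.06 (the overheating coolant loop=true cases).
So P(overheating coolant loop | warning light, low oil pressure) = 0.058364/0.935234 ≈ 0.0624.
This is intercausal reasoning (explaining away): once low oil pressure accounts for the warning light, overheating coolant loop becomes less likely.

Pr[overheating coolant loop | warning light] ≈ 0.1197; Pr[overheating coolant loop | warning light, low oil pressure] ≈ 0.0624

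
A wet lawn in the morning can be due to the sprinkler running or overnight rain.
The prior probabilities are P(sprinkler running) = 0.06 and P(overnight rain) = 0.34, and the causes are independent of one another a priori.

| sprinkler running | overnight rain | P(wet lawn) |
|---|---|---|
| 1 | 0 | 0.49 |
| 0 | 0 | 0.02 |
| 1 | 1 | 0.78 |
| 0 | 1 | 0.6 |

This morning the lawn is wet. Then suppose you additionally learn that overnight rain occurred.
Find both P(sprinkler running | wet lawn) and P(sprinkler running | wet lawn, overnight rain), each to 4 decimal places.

P(sprinkler running | wet lawn) ≈ 0.1475; P(sprinkler running | wet lawn, overnight rain) ≈ 0.0766

Weight on sprinkler running=true, given the evidence: 0.019404 + 0.015912 = 0.035316
Denominator P(wet lawn): 0.02·0.94·0.66 + 0.6·0.94·0.34 + 0.49·0.06·0.66 + 0.78·0.06·0.34 = 0.239484
Posterior = 0.035316 / 0.239484 ≈ 0.1475

Now condition on the additional information:
Numerator (weight on configurations with sprinkler running): 0.78×0.06 = 0.046800
The normalizing constant is 0.6×0.94 + 0.78×0.06 = 0.610800
P(sprinkler running | wet lawn, overnight rain) = 0.046800/0.610800 ≈ 0.0766
— overnight rain explains away the evidence for sprinkler running.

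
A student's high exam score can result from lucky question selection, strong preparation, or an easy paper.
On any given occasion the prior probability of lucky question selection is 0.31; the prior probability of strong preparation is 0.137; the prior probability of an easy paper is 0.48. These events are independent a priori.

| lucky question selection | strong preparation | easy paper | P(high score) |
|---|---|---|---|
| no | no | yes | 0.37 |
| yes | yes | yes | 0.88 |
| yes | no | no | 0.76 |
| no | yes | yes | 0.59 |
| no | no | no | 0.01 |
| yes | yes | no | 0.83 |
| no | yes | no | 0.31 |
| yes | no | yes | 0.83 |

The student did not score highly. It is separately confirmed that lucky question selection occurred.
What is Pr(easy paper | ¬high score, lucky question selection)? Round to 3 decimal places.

Pr(easy paper | ¬high score, lucky question selection) ≈ 0.395

Weight on easy paper=true, given the evidence: 0.070421 + 0.007891 = 0.078312
Denominator P(¬high score | lucky question selection): 0.24×0.863×0.52 + 0.17×0.863×0.48 + 0.17×0.137×0.52 + 0.12×0.137×0.48 = 0.198125
P(easy paper | ¬high score, lucky question selection) = 0.078312/0.198125 ≈ 0.395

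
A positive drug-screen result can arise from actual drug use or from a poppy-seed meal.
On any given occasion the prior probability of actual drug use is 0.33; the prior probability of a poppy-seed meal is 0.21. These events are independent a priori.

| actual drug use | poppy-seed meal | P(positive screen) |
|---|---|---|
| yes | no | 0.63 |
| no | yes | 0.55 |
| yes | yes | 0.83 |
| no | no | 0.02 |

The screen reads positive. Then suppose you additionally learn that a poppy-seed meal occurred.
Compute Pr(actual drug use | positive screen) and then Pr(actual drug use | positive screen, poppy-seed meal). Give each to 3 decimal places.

Weight on actual drug use=true, given the evidence: 0.164241 + 0.057519 = 0.221760
Denominator P(positive screen): 0.02·0.67·0.79 + 0.55·0.67·0.21 + 0.63·0.33·0.79 + 0.83·0.33·0.21 = 0.309731
P(actual drug use | positive screen) = 0.221760/0.309731 ≈ 0.716

Now also conditioning on poppy-seed meal=true:
Sum P(positive screen|·) weighted by the priors over both values of actual drug use:
  P(positive screen | poppy-seed meal) = 0.55·0.67 + 0.83·0.33
        = 0.368500 + 0.273900 = 0.642400
The terms with actual drug use present sum to 0.273900, so
  P(actual drug use | positive screen, poppy-seed meal) = 0.273900 / 0.642400 ≈ 0.426

Pr(actual drug use | positive screen) ≈ 0.716; Pr(actual drug use | positive screen, poppy-seed meal) ≈ 0.426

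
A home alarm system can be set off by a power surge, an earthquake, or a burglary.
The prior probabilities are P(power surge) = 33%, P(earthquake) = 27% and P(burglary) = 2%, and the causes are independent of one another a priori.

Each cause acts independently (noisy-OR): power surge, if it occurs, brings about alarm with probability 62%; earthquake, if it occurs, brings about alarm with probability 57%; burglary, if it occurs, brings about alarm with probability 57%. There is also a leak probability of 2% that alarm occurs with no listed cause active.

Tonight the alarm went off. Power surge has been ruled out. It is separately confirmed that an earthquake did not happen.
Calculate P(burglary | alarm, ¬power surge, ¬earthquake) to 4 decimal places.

Under noisy-OR, P(alarm | causes) = 1 − (1−0.02)·∏(1−qᵢ) over the active causes.
For the numerator, keep only burglary=true terms: 0.5786·0.02 = 0.011572
Denominator P(alarm | ¬power surge, ¬earthquake): 0.02·0.98 + 0.5786·0.02 = 0.031172
Posterior = 0.011572 / 0.031172 ≈ 0.3712

P(burglary | alarm, ¬power surge, ¬earthquake) ≈ 0.3712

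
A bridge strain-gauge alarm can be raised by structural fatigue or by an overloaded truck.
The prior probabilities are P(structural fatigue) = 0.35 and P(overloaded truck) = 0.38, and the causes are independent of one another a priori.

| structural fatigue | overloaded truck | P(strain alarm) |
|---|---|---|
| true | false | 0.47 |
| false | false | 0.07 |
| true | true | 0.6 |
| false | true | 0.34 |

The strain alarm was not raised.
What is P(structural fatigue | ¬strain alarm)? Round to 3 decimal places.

Weight on structural fatigue=true, given the evidence: 0.115010 + 0.053200 = 0.168210
Normalizer over all consistent configurations: 0.93*0.65*0.62 + 0.66*0.65*0.38 + 0.53*0.35*0.62 + 0.4*0.35*0.38 = 0.706020
Posterior = 0.168210 / 0.706020 ≈ 0.238

P(structural fatigue | ¬strain alarm) ≈ 0.238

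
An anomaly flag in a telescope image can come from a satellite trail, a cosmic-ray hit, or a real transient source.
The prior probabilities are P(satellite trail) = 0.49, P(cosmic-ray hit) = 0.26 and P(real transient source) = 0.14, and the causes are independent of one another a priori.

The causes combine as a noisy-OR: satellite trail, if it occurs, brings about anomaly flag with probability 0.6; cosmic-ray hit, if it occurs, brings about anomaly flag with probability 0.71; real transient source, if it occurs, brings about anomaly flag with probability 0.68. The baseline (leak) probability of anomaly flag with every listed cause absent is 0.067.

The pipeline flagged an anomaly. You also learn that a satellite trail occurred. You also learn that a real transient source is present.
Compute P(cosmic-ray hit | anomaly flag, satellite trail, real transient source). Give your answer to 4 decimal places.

Under noisy-OR, P(anomaly flag | causes) = 1 − (1−0.067)·∏(1−qᵢ) over the active causes.
Enumerate both values of cosmic-ray hit and weight by the priors:
  P(anomaly flag | satellite trail, real transient source) = 0.880576·0.74 + 0.965367·0.26
        = 0.651626 + 0.250995 = 0.902621
Keeping only the cosmic-ray hit-present terms gives 0.250995, so
  P(cosmic-ray hit | anomaly flag, satellite trail, real transient source) = 0.250995 / 0.902621 ≈ 0.2781

P(cosmic-ray hit | anomaly flag, satellite trail, real transient source) ≈ 0.2781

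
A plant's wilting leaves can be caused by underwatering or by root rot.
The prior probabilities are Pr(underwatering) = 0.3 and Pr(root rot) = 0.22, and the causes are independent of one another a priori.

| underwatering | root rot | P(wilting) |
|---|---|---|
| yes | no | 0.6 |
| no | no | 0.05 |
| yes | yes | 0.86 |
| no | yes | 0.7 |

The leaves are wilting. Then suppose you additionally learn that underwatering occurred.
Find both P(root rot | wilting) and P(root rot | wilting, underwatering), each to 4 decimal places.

P(root rot | wilting) ≈ 0.4953; P(root rot | wilting, underwatering) ≈ 0.2879

Enumerate the 4 (underwatering, root rot) configurations and weight by the priors:
  P(wilting) = 0.05·0.7·0.78 + 0.7·0.7·0.22 + 0.6·0.3·0.78 + 0.86·0.3·0.22
        = 0.027300 + 0.107800 + 0.140400 + 0.056760 = 0.332260
Keeping only the root rot-present terms gives 0.164560, so
  P(root rot | wilting) = 0.164560 / 0.332260 ≈ 0.4953

Now condition on the additional information:
For the numerator, keep only root rot=true terms: 0.86×0.22 = 0.189200
The normalizing constant is 0.6×0.78 + 0.86×0.22 = 0.657200
P(root rot | wilting, underwatering) = 0.189200/0.657200 ≈ 0.2879
— underwatering explains away the evidence for root rot.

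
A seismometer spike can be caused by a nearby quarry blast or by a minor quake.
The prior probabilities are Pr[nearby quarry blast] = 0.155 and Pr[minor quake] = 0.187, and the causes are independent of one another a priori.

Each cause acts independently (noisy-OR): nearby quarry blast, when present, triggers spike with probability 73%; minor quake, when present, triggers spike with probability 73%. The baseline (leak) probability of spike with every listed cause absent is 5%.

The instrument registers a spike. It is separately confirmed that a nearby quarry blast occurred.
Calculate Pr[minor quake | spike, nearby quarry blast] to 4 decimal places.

Under noisy-OR, P(spike | causes) = 1 − (1−0.05)·∏(1−qᵢ) over the active causes.
P(spike | nearby quarry blast) = 0.7435×0.813 + 0.930745×0.187 = 0.604465 + 0.174049 = 0.778514
Restricting to configurations with minor quake present: 0.930745×0.187 = 0.174049.
Hence the posterior is 0.174049/0.778514 ≈ 0.2236.

Pr[minor quake | spike, nearby quarry blast] ≈ 0.2236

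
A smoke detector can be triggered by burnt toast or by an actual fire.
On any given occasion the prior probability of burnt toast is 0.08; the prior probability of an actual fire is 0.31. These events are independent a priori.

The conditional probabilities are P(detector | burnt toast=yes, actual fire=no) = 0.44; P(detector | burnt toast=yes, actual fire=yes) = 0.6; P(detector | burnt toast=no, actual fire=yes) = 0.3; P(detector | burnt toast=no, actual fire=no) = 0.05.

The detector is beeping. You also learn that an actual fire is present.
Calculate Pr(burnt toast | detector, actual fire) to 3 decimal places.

Enumerate both values of burnt toast and weight by the priors:
  P(detector | actual fire) = 0.3·0.92 + 0.6·0.08
        = 0.276000 + 0.048000 = 0.324000
Configurations with burnt toast contribute 0.048000, so
  P(burnt toast | detector, actual fire) = 0.048000 / 0.324000 ≈ 0.148

Pr(burnt toast | detector, actual fire) ≈ 0.148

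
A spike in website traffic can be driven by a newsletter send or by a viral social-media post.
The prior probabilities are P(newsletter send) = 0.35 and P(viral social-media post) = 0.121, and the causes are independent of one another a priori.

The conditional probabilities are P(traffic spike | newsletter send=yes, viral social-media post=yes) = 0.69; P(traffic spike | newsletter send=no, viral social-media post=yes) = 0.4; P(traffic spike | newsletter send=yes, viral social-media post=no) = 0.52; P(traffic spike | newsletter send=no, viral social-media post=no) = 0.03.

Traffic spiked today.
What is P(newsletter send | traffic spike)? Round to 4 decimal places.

P(newsletter send | traffic spike) ≈ 0.7956

Weight on newsletter send=true, given the evidence: 0.159978 + 0.029221 = 0.189199
The normalizing constant is 0.03×0.65×0.879 + 0.4×0.65×0.121 + 0.52×0.35×0.879 + 0.69×0.35×0.121 = 0.237799
Posterior = 0.189199 / 0.237799 ≈ 0.7956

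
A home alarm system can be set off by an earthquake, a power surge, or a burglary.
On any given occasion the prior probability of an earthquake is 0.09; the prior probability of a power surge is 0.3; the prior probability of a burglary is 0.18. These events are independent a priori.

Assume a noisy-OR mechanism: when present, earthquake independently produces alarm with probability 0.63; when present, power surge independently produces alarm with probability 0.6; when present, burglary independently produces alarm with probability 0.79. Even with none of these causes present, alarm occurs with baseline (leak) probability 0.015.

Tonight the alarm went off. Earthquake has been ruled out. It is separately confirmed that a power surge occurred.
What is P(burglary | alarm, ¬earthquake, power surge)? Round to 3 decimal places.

Under noisy-OR, P(alarm | causes) = 1 − (1−0.015)·∏(1−qᵢ) over the active causes.
P(alarm | ¬earthquake, power surge) = 0.606×0.82 + 0.91726×0.18 = 0.496920 + 0.165107 = 0.662027
Restricting to configurations with burglary present: 0.91726×0.18 = 0.165107.
P(burglary | alarm, ¬earthquake, power surge) = 0.165107 / 0.662027 ≈ 0.249

P(burglary | alarm, ¬earthquake, power surge) ≈ 0.249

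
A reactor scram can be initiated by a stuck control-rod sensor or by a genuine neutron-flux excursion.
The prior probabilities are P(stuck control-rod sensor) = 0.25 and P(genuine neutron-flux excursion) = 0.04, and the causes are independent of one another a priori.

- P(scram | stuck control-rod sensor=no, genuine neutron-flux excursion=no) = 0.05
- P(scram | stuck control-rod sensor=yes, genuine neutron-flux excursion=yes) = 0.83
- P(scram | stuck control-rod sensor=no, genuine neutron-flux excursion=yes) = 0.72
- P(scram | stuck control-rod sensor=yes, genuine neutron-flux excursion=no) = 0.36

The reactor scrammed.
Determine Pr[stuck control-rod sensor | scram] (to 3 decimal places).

P(scram) = 0.05*0.75*0.96 + 0.72*0.75*0.04 + 0.36*0.25*0.96 + 0.83*0.25*0.04 = 0.036000 + 0.021600 + 0.086400 + 0.008300 = 0.152300
The stuck control-rod sensor-present share is 0.086400 + 0.008300 = 0.094700.
P(stuck control-rod sensor | scram) = 0.094700 / 0.152300 ≈ 0.622

Pr[stuck control-rod sensor | scram] ≈ 0.622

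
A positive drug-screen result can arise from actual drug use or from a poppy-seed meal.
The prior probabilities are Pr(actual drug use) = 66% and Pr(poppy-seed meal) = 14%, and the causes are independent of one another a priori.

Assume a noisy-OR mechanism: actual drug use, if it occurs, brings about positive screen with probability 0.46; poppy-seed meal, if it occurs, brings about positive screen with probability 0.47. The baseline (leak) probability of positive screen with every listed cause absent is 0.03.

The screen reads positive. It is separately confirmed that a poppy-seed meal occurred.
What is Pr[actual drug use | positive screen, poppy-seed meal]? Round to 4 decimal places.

Pr[actual drug use | positive screen, poppy-seed meal] ≈ 0.7427

Under noisy-OR, P(positive screen | causes) = 1 − (1−0.03)·∏(1−qᵢ) over the active causes.
Numerator (weight on configurations with actual drug use): 0.722386·0.66 = 0.476775
Denominator P(positive screen | poppy-seed meal): 0.4859·0.34 + 0.722386·0.66 = 0.641981
Posterior = 0.476775 / 0.641981 ≈ 0.7427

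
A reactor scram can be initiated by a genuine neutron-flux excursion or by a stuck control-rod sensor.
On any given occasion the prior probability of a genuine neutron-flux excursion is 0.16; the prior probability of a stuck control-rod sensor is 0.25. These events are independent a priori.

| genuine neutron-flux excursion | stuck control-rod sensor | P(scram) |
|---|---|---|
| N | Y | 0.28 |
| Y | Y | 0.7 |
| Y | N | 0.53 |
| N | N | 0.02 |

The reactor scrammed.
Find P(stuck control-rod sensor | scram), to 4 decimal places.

P(stuck control-rod sensor | scram) ≈ 0.5325

Numerator (weight on configurations with stuck control-rod sensor): 0.058800 + 0.028000 = 0.086800
Normalizer over all consistent configurations: 0.02×0.84×0.75 + 0.28×0.84×0.25 + 0.53×0.16×0.75 + 0.7×0.16×0.25 = 0.163000
Posterior = 0.086800 / 0.163000 ≈ 0.5325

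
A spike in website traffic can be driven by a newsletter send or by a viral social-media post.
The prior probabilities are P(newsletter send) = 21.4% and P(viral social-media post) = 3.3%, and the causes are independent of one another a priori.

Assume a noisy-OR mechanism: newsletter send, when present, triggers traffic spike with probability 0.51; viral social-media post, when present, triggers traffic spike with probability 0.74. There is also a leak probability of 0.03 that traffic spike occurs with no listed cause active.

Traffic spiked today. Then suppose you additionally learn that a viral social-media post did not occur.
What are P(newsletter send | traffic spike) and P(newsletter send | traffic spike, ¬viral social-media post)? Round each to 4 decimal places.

P(newsletter send | traffic spike) ≈ 0.7312; P(newsletter send | traffic spike, ¬viral social-media post) ≈ 0.8264

Under noisy-OR, P(traffic spike | causes) = 1 − (1−0.03)·∏(1−qᵢ) over the active causes.
Enumerate the 4 (newsletter send, viral social-media post) configurations and weight by the priors:
  P(traffic spike) = 0.03·0.786·0.967 + 0.7478·0.786·0.033 + 0.5247·0.214·0.967 + 0.876422·0.214·0.033
        = 0.022802 + 0.019396 + 0.108580 + 0.006189 = 0.156967
Keeping only the newsletter send-present terms gives 0.114769, so
  P(newsletter send | traffic spike) = 0.114769 / 0.156967 ≈ 0.7312

Now condition on the additional information:
Sum P(traffic spike|·) weighted by the priors over both values of newsletter send:
  P(traffic spike | ¬viral social-media post) = 0.03*0.786 + 0.5247*0.214
        = 0.023580 + 0.112286 = 0.135866
Configurations with newsletter send contribute 0.112286, so
  P(newsletter send | traffic spike, ¬viral social-media post) = 0.112286 / 0.135866 ≈ 0.8264
With viral social-media post excluded, newsletter send must carry more of the explanatory weight for the traffic spike.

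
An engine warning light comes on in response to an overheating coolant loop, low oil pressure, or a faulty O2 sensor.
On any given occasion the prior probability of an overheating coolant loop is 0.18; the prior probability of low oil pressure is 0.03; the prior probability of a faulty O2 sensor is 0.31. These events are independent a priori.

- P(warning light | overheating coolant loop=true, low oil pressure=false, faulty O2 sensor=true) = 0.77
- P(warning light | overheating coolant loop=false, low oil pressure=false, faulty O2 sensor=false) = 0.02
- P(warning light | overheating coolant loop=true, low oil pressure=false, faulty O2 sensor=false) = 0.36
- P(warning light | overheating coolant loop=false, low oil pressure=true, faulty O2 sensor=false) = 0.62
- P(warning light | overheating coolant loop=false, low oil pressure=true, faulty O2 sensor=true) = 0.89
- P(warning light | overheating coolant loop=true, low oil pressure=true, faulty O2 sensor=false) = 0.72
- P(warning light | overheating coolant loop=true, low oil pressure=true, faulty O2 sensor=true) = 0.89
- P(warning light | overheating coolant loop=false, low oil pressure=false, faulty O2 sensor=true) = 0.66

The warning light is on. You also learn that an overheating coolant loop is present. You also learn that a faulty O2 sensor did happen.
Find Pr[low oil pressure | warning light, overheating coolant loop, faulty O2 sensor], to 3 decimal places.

For the numerator, keep only low oil pressure=true terms: 0.89*0.03 = 0.026700
Normalizer over all consistent configurations: 0.77*0.97 + 0.89*0.03 = 0.773600
P(low oil pressure | warning light, overheating coolant loop, faulty O2 sensor) = 0.026700/0.773600 ≈ 0.035

Pr[low oil pressure | warning light, overheating coolant loop, faulty O2 sensor] ≈ 0.035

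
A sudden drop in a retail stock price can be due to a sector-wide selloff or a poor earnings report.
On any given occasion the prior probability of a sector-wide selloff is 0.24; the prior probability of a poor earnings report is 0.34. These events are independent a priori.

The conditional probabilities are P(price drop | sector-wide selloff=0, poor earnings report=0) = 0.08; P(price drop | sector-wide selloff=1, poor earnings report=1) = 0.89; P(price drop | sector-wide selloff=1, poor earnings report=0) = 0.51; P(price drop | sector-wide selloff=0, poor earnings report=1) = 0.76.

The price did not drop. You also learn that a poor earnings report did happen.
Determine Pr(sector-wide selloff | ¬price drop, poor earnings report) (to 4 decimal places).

Pr(sector-wide selloff | ¬price drop, poor earnings report) ≈ 0.1264

By total probability over both values of sector-wide selloff:
  P(¬price drop | poor earnings report) = 0.24*0.76 + 0.11*0.24
        = 0.182400 + 0.026400 = 0.208800
Keeping only the sector-wide selloff-present terms gives 0.026400, so
  P(sector-wide selloff | ¬price drop, poor earnings report) = 0.026400 / 0.208800 ≈ 0.1264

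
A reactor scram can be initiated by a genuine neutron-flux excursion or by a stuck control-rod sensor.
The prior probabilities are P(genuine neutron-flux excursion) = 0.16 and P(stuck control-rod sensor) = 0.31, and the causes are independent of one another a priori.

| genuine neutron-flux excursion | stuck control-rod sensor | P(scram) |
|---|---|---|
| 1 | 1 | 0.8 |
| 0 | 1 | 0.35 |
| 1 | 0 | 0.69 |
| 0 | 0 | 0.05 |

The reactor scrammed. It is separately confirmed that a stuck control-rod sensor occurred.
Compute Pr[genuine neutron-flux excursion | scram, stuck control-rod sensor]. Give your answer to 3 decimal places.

Pr[genuine neutron-flux excursion | scram, stuck control-rod sensor] ≈ 0.303

P(scram | stuck control-rod sensor) = 0.35×0.84 + 0.8×0.16 = 0.294000 + 0.128000 = 0.422000
The genuine neutron-flux excursion-present share is 0.8×0.16 = 0.128000.
P(genuine neutron-flux excursion | scram, stuck control-rod sensor) = 0.128000 / 0.422000 ≈ 0.303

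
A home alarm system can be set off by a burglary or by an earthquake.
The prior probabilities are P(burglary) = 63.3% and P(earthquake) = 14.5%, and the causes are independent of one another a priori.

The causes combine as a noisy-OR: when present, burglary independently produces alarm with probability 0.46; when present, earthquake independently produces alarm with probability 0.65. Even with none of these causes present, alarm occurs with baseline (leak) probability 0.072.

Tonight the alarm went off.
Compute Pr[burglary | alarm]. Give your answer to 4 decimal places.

Pr[burglary | alarm] ≈ 0.8552

Under noisy-OR, P(alarm | causes) = 1 − (1−0.072)·∏(1−qᵢ) over the active causes.
Enumerate the 4 (burglary, earthquake) configurations and weight by the priors:
  P(alarm) = 0.072·0.367·0.855 + 0.6752·0.367·0.145 + 0.49888·0.633·0.855 + 0.824608·0.633·0.145
        = 0.022593 + 0.035931 + 0.270001 + 0.075687 = 0.404212
Configurations with burglary contribute 0.345688, so
  P(burglary | alarm) = 0.345688 / 0.404212 ≈ 0.8552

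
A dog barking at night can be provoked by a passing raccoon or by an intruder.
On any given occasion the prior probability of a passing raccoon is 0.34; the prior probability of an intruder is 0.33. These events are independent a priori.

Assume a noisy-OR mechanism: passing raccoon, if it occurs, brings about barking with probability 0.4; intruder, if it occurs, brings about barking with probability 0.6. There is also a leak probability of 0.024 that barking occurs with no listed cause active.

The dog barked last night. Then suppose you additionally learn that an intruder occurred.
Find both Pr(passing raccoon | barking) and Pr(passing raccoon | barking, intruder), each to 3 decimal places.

Pr(passing raccoon | barking) ≈ 0.557; Pr(passing raccoon | barking, intruder) ≈ 0.393

Under noisy-OR, P(barking | causes) = 1 − (1−0.024)·∏(1−qᵢ) over the active causes.
For the numerator, keep only passing raccoon=true terms: 0.094400 + 0.085918 = 0.180318
Denominator P(barking): 0.024·0.66·0.67 + 0.6096·0.66·0.33 + 0.4144·0.34·0.67 + 0.76576·0.34·0.33 = 0.323702
P(passing raccoon | barking) = 0.180318/0.323702 ≈ 0.557

With the extra evidence:
P(barking | intruder) = 0.6096*0.66 + 0.76576*0.34 = 0.402336 + 0.260358 = 0.662694
The passing raccoon-present share is 0.76576*0.34 = 0.260358.
P(passing raccoon | barking, intruder) = 0.260358 / 0.662694 ≈ 0.393
The drop from 0.557 to 0.393 is the explaining-away (discounting) effect.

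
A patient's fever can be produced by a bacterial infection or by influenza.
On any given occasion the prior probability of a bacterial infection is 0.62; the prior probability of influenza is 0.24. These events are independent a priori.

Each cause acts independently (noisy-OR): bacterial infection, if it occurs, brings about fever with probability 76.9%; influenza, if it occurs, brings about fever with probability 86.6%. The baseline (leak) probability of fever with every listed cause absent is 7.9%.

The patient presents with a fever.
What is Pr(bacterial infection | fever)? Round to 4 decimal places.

Under noisy-OR, P(fever | causes) = 1 − (1−0.079)·∏(1−qᵢ) over the active causes.
P(fever) = 0.079*0.38*0.76 + 0.876586*0.38*0.24 + 0.787249*0.62*0.76 + 0.971491*0.62*0.24 = 0.022815 + 0.079945 + 0.370952 + 0.144558 = 0.618270
The bacterial infection-present share is 0.370952 + 0.144558 = 0.515510.
Hence the posterior is 0.515510/0.618270 ≈ 0.8338.

Pr(bacterial infection | fever) ≈ 0.8338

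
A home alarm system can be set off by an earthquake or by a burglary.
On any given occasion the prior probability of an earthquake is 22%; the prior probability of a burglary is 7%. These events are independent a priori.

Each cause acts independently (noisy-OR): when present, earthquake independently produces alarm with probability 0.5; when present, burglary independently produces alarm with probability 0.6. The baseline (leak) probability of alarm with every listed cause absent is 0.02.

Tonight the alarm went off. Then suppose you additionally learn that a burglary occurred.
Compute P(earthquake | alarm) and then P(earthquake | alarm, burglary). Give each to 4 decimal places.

P(earthquake | alarm) ≈ 0.7099; P(earthquake | alarm, burglary) ≈ 0.2717

Under noisy-OR, P(alarm | causes) = 1 − (1−0.02)·∏(1−qᵢ) over the active causes.
For the numerator, keep only earthquake=true terms: 0.104346 + 0.012382 = 0.116728
Denominator P(alarm): 0.02·0.78·0.93 + 0.608·0.78·0.07 + 0.51·0.22·0.93 + 0.804·0.22·0.07 = 0.164433
Posterior = 0.116728 / 0.164433 ≈ 0.7099

Now condition on the additional information:
Weight on earthquake=true, given the evidence: 0.804·0.22 = 0.176880
Denominator P(alarm | burglary): 0.608·0.78 + 0.804·0.22 = 0.651120
P(earthquake | alarm, burglary) = 0.176880/0.651120 ≈ 0.2717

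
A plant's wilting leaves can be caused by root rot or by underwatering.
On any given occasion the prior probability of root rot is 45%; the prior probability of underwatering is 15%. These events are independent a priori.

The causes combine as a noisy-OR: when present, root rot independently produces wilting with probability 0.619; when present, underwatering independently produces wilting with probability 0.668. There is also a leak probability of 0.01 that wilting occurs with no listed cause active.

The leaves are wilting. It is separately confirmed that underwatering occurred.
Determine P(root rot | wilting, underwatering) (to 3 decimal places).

P(root rot | wilting, underwatering) ≈ 0.516

Under noisy-OR, P(wilting | causes) = 1 − (1−0.01)·∏(1−qᵢ) over the active causes.
Sum P(wilting|·) weighted by the priors over both values of root rot:
  P(wilting | underwatering) = 0.67132×0.55 + 0.874773×0.45
        = 0.369226 + 0.393648 = 0.762874
Configurations with root rot contribute 0.393648, so
  P(root rot | wilting, underwatering) = 0.393648 / 0.762874 ≈ 0.516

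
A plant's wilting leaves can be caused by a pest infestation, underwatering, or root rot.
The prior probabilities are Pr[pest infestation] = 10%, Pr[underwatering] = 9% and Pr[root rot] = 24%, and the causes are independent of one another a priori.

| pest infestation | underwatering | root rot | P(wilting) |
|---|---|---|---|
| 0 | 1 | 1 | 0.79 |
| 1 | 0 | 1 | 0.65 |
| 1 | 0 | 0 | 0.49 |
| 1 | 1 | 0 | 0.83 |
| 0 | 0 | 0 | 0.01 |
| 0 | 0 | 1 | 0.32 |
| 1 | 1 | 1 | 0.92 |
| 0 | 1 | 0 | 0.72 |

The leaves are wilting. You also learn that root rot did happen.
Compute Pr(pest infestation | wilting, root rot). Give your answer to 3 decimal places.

P(wilting | root rot) = 0.32*0.9*0.91 + 0.79*0.9*0.09 + 0.65*0.1*0.91 + 0.92*0.1*0.09 = 0.262080 + 0.063990 + 0.059150 + 0.008280 = 0.393500
Of this, 0.067430 comes from 0.059150 + 0.008280 (the pest infestation=true cases).
P(pest infestation | wilting, root rot) = 0.067430 / 0.393500 ≈ 0.171

Pr(pest infestation | wilting, root rot) ≈ 0.171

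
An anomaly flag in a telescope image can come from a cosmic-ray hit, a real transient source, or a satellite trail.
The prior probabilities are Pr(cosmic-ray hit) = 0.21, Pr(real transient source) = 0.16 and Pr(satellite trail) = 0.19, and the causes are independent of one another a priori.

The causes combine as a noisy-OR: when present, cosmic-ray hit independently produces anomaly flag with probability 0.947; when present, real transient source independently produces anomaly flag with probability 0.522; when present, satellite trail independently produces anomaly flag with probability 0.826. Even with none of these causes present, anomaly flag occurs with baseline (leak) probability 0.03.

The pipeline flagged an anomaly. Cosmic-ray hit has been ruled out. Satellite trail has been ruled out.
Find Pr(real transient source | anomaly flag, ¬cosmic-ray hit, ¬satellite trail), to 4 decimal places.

Pr(real transient source | anomaly flag, ¬cosmic-ray hit, ¬satellite trail) ≈ 0.7730

Under noisy-OR, P(anomaly flag | causes) = 1 − (1−0.03)·∏(1−qᵢ) over the active causes.
Enumerate both values of real transient source and weight by the priors:
  P(anomaly flag | ¬cosmic-ray hit, ¬satellite trail) = 0.03·0.84 + 0.53634·0.16
        = 0.025200 + 0.085814 = 0.111014
Keeping only the real transient source-present terms gives 0.085814, so
  P(real transient source | anomaly flag, ¬cosmic-ray hit, ¬satellite trail) = 0.085814 / 0.111014 ≈ 0.7730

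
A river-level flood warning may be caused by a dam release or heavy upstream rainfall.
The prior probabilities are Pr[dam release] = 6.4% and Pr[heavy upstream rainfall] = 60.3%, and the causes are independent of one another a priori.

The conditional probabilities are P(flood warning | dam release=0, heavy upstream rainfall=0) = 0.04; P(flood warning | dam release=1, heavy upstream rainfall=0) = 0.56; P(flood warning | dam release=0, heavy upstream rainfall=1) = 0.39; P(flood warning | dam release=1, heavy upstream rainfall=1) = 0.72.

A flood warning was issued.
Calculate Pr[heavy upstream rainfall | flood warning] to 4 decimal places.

P(flood warning) = 0.04×0.936×0.397 + 0.39×0.936×0.603 + 0.56×0.064×0.397 + 0.72×0.064×0.603 = 0.014864 + 0.220119 + 0.014228 + 0.027786 = 0.276997
The heavy upstream rainfall-present share is 0.220119 + 0.027786 = 0.247905.
So P(heavy upstream rainfall | flood warning) = 0.247905/0.276997 ≈ 0.8950.

Pr[heavy upstream rainfall | flood warning] ≈ 0.8950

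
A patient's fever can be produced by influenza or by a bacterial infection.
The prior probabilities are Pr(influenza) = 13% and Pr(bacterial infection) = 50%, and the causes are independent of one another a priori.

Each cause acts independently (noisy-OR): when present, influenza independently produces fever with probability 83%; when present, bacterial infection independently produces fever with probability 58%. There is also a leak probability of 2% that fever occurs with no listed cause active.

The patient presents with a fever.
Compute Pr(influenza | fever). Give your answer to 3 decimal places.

Under noisy-OR, P(fever | causes) = 1 − (1−0.02)·∏(1−qᵢ) over the active causes.
By total probability over the 4 (influenza, bacterial infection) configurations:
  P(fever) = 0.02·0.87·0.5 + 0.5884·0.87·0.5 + 0.8334·0.13·0.5 + 0.930028·0.13·0.5
        = 0.008700 + 0.255954 + 0.054171 + 0.060452 = 0.379277
Configurations with influenza contribute 0.114623, so
  P(influenza | fever) = 0.114623 / 0.379277 ≈ 0.302

Pr(influenza | fever) ≈ 0.302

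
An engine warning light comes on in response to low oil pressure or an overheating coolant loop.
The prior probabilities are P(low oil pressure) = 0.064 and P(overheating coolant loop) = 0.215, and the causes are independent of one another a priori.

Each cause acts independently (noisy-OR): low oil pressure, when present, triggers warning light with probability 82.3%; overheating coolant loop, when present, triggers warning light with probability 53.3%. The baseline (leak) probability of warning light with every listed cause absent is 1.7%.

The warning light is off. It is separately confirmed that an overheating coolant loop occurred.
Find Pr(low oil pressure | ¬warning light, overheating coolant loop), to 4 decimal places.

Under noisy-OR, P(warning light | causes) = 1 − (1−0.017)·∏(1−qᵢ) over the active causes.
By total probability over both values of low oil pressure:
  P(¬warning light | overheating coolant loop) = 0.459061·0.936 + 0.081254·0.064
        = 0.429681 + 0.005200 = 0.434881
Keeping only the low oil pressure-present terms gives 0.005200, so
  P(low oil pressure | ¬warning light, overheating coolant loop) = 0.005200 / 0.434881 ≈ 0.0120

Pr(low oil pressure | ¬warning light, overheating coolant loop) ≈ 0.0120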